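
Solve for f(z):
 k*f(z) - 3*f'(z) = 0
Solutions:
 f(z) = C1*exp(k*z/3)


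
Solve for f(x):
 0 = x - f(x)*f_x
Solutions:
 f(x) = -sqrt(C1 + x^2)
 f(x) = sqrt(C1 + x^2)


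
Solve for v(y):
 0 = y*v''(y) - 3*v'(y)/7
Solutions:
 v(y) = C1 + C2*y^(10/7)


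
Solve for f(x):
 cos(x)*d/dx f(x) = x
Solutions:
 f(x) = C1 + Integral(x/cos(x), x)


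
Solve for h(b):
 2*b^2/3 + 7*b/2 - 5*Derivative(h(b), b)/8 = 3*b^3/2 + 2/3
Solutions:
 h(b) = C1 - 3*b^4/5 + 16*b^3/45 + 14*b^2/5 - 16*b/15


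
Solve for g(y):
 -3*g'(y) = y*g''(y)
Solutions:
 g(y) = C1 + C2/y^2


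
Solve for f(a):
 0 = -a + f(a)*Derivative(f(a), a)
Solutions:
 f(a) = -sqrt(C1 + a^2)
 f(a) = sqrt(C1 + a^2)


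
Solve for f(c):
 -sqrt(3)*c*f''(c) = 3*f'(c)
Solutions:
 f(c) = C1 + C2*c^(1 - sqrt(3))


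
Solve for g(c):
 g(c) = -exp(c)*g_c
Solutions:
 g(c) = C1*exp(exp(-c))


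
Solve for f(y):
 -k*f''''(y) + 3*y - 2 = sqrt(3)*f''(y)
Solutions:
 f(y) = C1 + C2*y + C3*exp(-3^(1/4)*y*sqrt(-1/k)) + C4*exp(3^(1/4)*y*sqrt(-1/k)) + sqrt(3)*y^3/6 - sqrt(3)*y^2/3


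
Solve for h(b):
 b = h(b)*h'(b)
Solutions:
 h(b) = -sqrt(C1 + b^2)
 h(b) = sqrt(C1 + b^2)


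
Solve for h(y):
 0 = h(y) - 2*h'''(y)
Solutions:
 h(y) = C3*exp(2^(2/3)*y/2) + (C1*sin(2^(2/3)*sqrt(3)*y/4) + C2*cos(2^(2/3)*sqrt(3)*y/4))*exp(-2^(2/3)*y/4)


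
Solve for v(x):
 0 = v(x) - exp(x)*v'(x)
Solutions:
 v(x) = C1*exp(-exp(-x))


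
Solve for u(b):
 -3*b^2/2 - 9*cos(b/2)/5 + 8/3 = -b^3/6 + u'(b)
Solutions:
 u(b) = C1 + b^4/24 - b^3/2 + 8*b/3 - 18*sin(b/2)/5


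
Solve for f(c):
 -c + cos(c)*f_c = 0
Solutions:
 f(c) = C1 + Integral(c/cos(c), c)


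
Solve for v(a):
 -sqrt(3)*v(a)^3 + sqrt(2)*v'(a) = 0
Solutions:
 v(a) = -sqrt(-1/(C1 + sqrt(6)*a))
 v(a) = sqrt(-1/(C1 + sqrt(6)*a))


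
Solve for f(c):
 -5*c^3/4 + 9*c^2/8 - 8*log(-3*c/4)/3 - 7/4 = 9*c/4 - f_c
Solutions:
 f(c) = C1 + 5*c^4/16 - 3*c^3/8 + 9*c^2/8 + 8*c*log(-c)/3 + c*(-64*log(2) - 11 + 32*log(3))/12


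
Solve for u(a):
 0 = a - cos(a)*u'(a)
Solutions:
 u(a) = C1 + Integral(a/cos(a), a)


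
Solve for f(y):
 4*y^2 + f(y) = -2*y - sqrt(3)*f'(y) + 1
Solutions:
 f(y) = C1*exp(-sqrt(3)*y/3) - 4*y^2 - 2*y + 8*sqrt(3)*y - 23 + 2*sqrt(3)


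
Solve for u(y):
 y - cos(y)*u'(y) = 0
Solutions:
 u(y) = C1 + Integral(y/cos(y), y)


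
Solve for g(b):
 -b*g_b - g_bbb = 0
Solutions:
 g(b) = C1 + Integral(C2*airyai(-b) + C3*airybi(-b), b)


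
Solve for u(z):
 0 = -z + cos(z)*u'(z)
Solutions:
 u(z) = C1 + Integral(z/cos(z), z)


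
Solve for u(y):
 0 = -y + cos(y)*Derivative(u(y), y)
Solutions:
 u(y) = C1 + Integral(y/cos(y), y)


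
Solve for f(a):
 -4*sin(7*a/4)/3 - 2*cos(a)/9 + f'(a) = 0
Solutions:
 f(a) = C1 + 2*sin(a)/9 - 16*cos(7*a/4)/21


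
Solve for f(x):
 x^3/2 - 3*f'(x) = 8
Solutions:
 f(x) = C1 + x^4/24 - 8*x/3


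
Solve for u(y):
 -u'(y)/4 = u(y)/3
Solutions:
 u(y) = C1*exp(-4*y/3)


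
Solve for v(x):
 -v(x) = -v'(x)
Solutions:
 v(x) = C1*exp(x)


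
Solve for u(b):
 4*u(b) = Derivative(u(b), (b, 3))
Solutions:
 u(b) = C3*exp(2^(2/3)*b) + (C1*sin(2^(2/3)*sqrt(3)*b/2) + C2*cos(2^(2/3)*sqrt(3)*b/2))*exp(-2^(2/3)*b/2)


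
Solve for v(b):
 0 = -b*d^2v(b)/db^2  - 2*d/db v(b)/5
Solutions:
 v(b) = C1 + C2*b^(3/5)


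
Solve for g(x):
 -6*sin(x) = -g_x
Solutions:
 g(x) = C1 - 6*cos(x)


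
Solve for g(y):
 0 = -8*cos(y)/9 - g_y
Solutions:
 g(y) = C1 - 8*sin(y)/9


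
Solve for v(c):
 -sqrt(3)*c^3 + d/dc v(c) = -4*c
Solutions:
 v(c) = C1 + sqrt(3)*c^4/4 - 2*c^2


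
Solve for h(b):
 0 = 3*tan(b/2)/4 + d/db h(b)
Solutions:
 h(b) = C1 + 3*log(cos(b/2))/2


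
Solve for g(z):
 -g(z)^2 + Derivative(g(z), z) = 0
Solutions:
 g(z) = -1/(C1 + z)


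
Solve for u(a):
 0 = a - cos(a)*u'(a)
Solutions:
 u(a) = C1 + Integral(a/cos(a), a)


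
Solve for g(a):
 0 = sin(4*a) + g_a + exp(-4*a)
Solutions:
 g(a) = C1 + cos(4*a)/4 + exp(-4*a)/4


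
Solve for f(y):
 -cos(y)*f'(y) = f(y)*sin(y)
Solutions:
 f(y) = C1*cos(y)


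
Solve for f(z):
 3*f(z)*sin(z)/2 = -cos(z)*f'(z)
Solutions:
 f(z) = C1*cos(z)^(3/2)


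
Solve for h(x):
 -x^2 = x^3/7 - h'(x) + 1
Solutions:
 h(x) = C1 + x^4/28 + x^3/3 + x


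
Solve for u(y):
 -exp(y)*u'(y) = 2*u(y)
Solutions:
 u(y) = C1*exp(2*exp(-y))


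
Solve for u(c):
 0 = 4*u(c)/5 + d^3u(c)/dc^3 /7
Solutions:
 u(c) = C3*exp(-28^(1/3)*5^(2/3)*c/5) + (C1*sin(28^(1/3)*sqrt(3)*5^(2/3)*c/10) + C2*cos(28^(1/3)*sqrt(3)*5^(2/3)*c/10))*exp(28^(1/3)*5^(2/3)*c/10)


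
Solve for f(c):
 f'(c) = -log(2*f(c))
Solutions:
 Integral(1/(log(_y) + log(2)), (_y, f(c))) = C1 - c


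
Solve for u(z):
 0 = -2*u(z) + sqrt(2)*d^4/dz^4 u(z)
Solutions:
 u(z) = C1*exp(-2^(1/8)*z) + C2*exp(2^(1/8)*z) + C3*sin(2^(1/8)*z) + C4*cos(2^(1/8)*z)


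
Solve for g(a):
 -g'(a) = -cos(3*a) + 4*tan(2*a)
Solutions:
 g(a) = C1 + 2*log(cos(2*a)) + sin(3*a)/3


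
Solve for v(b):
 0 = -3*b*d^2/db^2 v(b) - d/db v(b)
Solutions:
 v(b) = C1 + C2*b^(2/3)


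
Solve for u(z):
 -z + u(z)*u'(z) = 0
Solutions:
 u(z) = -sqrt(C1 + z^2)
 u(z) = sqrt(C1 + z^2)


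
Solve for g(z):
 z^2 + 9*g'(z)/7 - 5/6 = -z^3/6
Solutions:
 g(z) = C1 - 7*z^4/216 - 7*z^3/27 + 35*z/54


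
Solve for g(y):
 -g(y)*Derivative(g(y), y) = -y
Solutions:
 g(y) = -sqrt(C1 + y^2)
 g(y) = sqrt(C1 + y^2)


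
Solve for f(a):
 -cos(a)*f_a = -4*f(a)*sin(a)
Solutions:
 f(a) = C1/cos(a)^4


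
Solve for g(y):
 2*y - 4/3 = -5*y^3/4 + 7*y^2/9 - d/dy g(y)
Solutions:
 g(y) = C1 - 5*y^4/16 + 7*y^3/27 - y^2 + 4*y/3


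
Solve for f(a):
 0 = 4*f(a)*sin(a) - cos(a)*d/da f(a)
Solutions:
 f(a) = C1/cos(a)^4


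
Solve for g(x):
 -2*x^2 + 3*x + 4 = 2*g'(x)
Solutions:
 g(x) = C1 - x^3/3 + 3*x^2/4 + 2*x


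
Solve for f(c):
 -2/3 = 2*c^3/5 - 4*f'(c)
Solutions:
 f(c) = C1 + c^4/40 + c/6


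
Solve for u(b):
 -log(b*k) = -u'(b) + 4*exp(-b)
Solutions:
 u(b) = C1 + b*log(b*k) - b - 4*exp(-b)


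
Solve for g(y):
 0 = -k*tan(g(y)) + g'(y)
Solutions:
 g(y) = pi - asin(C1*exp(k*y))
 g(y) = asin(C1*exp(k*y))


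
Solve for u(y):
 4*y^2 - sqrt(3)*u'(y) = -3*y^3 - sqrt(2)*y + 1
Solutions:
 u(y) = C1 + sqrt(3)*y^4/4 + 4*sqrt(3)*y^3/9 + sqrt(6)*y^2/6 - sqrt(3)*y/3


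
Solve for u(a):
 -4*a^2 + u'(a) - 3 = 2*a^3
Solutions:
 u(a) = C1 + a^4/2 + 4*a^3/3 + 3*a


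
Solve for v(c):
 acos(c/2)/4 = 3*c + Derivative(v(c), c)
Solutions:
 v(c) = C1 - 3*c^2/2 + c*acos(c/2)/4 - sqrt(4 - c^2)/4


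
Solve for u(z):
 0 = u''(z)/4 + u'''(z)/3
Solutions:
 u(z) = C1 + C2*z + C3*exp(-3*z/4)


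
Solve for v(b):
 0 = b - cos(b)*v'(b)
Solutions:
 v(b) = C1 + Integral(b/cos(b), b)


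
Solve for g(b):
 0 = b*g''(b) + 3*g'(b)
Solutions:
 g(b) = C1 + C2/b^2


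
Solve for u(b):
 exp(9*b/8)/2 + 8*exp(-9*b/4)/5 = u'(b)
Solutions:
 u(b) = C1 + 4*exp(9*b/8)/9 - 32*exp(-9*b/4)/45


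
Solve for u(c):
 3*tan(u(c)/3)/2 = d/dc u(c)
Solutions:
 u(c) = -3*asin(C1*exp(c/2)) + 3*pi
 u(c) = 3*asin(C1*exp(c/2))


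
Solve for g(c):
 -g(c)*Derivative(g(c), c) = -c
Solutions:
 g(c) = -sqrt(C1 + c^2)
 g(c) = sqrt(C1 + c^2)


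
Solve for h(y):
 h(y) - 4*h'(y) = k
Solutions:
 h(y) = C1*exp(y/4) + k


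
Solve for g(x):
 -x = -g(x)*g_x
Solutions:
 g(x) = -sqrt(C1 + x^2)
 g(x) = sqrt(C1 + x^2)


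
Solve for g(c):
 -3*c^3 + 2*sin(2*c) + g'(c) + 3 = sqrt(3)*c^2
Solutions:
 g(c) = C1 + 3*c^4/4 + sqrt(3)*c^3/3 - 3*c + cos(2*c)


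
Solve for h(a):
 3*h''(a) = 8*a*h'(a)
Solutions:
 h(a) = C1 + C2*erfi(2*sqrt(3)*a/3)


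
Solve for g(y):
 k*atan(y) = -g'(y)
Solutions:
 g(y) = C1 - k*(y*atan(y) - log(y^2 + 1)/2)


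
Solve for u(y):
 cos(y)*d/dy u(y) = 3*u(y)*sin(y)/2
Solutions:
 u(y) = C1/cos(y)^(3/2)


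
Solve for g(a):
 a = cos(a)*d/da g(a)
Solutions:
 g(a) = C1 + Integral(a/cos(a), a)


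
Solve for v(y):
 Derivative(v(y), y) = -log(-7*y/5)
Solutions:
 v(y) = C1 - y*log(-y) + y*(-log(7) + 1 + log(5))


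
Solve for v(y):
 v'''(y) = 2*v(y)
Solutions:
 v(y) = C3*exp(2^(1/3)*y) + (C1*sin(2^(1/3)*sqrt(3)*y/2) + C2*cos(2^(1/3)*sqrt(3)*y/2))*exp(-2^(1/3)*y/2)


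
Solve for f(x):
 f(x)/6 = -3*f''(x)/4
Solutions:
 f(x) = C1*sin(sqrt(2)*x/3) + C2*cos(sqrt(2)*x/3)


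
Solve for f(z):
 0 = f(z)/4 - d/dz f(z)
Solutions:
 f(z) = C1*exp(z/4)


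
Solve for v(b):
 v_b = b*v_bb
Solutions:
 v(b) = C1 + C2*b^2


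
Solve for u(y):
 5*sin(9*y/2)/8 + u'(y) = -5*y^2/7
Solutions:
 u(y) = C1 - 5*y^3/21 + 5*cos(9*y/2)/36


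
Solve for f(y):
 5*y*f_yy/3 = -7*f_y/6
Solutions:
 f(y) = C1 + C2*y^(3/10)


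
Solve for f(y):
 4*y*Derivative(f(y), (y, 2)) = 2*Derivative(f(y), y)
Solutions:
 f(y) = C1 + C2*y^(3/2)


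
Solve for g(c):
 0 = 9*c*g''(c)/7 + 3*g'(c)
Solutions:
 g(c) = C1 + C2/c^(4/3)


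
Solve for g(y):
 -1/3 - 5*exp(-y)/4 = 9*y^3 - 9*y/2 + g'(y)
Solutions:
 g(y) = C1 - 9*y^4/4 + 9*y^2/4 - y/3 + 5*exp(-y)/4


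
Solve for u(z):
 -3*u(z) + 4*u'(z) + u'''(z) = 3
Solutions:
 u(z) = C1*exp(-z*(-8*18^(1/3)/(27 + sqrt(1497))^(1/3) + 12^(1/3)*(27 + sqrt(1497))^(1/3))/12)*sin(2^(1/3)*3^(1/6)*z*(2/(27 + sqrt(1497))^(1/3) + 2^(1/3)*3^(2/3)*(27 + sqrt(1497))^(1/3)/12)) + C2*exp(-z*(-8*18^(1/3)/(27 + sqrt(1497))^(1/3) + 12^(1/3)*(27 + sqrt(1497))^(1/3))/12)*cos(2^(1/3)*3^(1/6)*z*(2/(27 + sqrt(1497))^(1/3) + 2^(1/3)*3^(2/3)*(27 + sqrt(1497))^(1/3)/12)) + C3*exp(z*(-8*18^(1/3)/(27 + sqrt(1497))^(1/3) + 12^(1/3)*(27 + sqrt(1497))^(1/3))/6) - 1


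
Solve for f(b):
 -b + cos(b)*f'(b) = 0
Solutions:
 f(b) = C1 + Integral(b/cos(b), b)


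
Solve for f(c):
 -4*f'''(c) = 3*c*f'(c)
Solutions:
 f(c) = C1 + Integral(C2*airyai(-6^(1/3)*c/2) + C3*airybi(-6^(1/3)*c/2), c)


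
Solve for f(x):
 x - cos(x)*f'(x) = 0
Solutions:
 f(x) = C1 + Integral(x/cos(x), x)


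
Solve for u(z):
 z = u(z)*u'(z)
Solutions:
 u(z) = -sqrt(C1 + z^2)
 u(z) = sqrt(C1 + z^2)


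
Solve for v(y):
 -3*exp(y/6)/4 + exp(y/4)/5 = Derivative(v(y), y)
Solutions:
 v(y) = C1 - 9*exp(y/6)/2 + 4*exp(y/4)/5


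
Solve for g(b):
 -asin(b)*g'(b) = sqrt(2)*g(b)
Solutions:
 g(b) = C1*exp(-sqrt(2)*Integral(1/asin(b), b))


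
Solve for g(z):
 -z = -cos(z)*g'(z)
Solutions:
 g(z) = C1 + Integral(z/cos(z), z)


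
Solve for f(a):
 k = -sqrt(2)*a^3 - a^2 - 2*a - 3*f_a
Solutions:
 f(a) = C1 - sqrt(2)*a^4/12 - a^3/9 - a^2/3 - a*k/3


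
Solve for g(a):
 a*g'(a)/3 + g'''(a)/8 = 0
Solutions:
 g(a) = C1 + Integral(C2*airyai(-2*3^(2/3)*a/3) + C3*airybi(-2*3^(2/3)*a/3), a)


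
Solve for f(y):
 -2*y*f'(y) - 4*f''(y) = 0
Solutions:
 f(y) = C1 + C2*erf(y/2)


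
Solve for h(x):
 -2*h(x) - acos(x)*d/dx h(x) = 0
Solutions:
 h(x) = C1*exp(-2*Integral(1/acos(x), x))


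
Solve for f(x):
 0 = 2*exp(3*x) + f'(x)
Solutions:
 f(x) = C1 - 2*exp(3*x)/3


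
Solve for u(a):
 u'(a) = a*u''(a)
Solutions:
 u(a) = C1 + C2*a^2


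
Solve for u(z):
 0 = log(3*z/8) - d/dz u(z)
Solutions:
 u(z) = C1 + z*log(z) - z + z*log(3/8)


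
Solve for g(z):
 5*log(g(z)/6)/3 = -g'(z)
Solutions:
 -3*Integral(1/(-log(_y) + log(6)), (_y, g(z)))/5 = C1 - z


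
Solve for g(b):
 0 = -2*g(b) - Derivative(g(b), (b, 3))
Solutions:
 g(b) = C3*exp(-2^(1/3)*b) + (C1*sin(2^(1/3)*sqrt(3)*b/2) + C2*cos(2^(1/3)*sqrt(3)*b/2))*exp(2^(1/3)*b/2)


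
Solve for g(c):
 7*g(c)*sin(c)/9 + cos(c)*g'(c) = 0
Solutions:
 g(c) = C1*cos(c)^(7/9)


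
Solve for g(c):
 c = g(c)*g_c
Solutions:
 g(c) = -sqrt(C1 + c^2)
 g(c) = sqrt(C1 + c^2)


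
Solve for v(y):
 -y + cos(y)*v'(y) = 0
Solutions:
 v(y) = C1 + Integral(y/cos(y), y)


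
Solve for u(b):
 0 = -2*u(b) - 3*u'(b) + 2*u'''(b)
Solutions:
 u(b) = C1*exp(-2^(1/3)*b*(2^(1/3)/(sqrt(2) + 2)^(1/3) + (sqrt(2) + 2)^(1/3))/4)*sin(2^(1/3)*sqrt(3)*b*(-(sqrt(2) + 2)^(1/3) + 2^(1/3)/(sqrt(2) + 2)^(1/3))/4) + C2*exp(-2^(1/3)*b*(2^(1/3)/(sqrt(2) + 2)^(1/3) + (sqrt(2) + 2)^(1/3))/4)*cos(2^(1/3)*sqrt(3)*b*(-(sqrt(2) + 2)^(1/3) + 2^(1/3)/(sqrt(2) + 2)^(1/3))/4) + C3*exp(2^(1/3)*b*(2^(1/3)/(sqrt(2) + 2)^(1/3) + (sqrt(2) + 2)^(1/3))/2)


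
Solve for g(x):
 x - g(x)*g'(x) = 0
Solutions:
 g(x) = -sqrt(C1 + x^2)
 g(x) = sqrt(C1 + x^2)


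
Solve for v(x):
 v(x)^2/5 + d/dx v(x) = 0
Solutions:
 v(x) = 5/(C1 + x)


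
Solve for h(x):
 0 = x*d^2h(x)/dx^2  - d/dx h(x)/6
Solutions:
 h(x) = C1 + C2*x^(7/6)


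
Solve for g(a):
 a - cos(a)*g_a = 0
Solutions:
 g(a) = C1 + Integral(a/cos(a), a)


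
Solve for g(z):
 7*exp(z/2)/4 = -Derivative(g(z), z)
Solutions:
 g(z) = C1 - 7*exp(z/2)/2


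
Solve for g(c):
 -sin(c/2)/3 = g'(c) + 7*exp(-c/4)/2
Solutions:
 g(c) = C1 + 2*cos(c/2)/3 + 14*exp(-c/4)


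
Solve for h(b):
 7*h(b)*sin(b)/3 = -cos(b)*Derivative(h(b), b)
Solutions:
 h(b) = C1*cos(b)^(7/3)


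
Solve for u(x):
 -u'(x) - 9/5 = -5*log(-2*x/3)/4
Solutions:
 u(x) = C1 + 5*x*log(-x)/4 + x*(-61 - 25*log(3) + 25*log(2))/20


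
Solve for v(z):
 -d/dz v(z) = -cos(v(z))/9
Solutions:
 -z/9 - log(sin(v(z)) - 1)/2 + log(sin(v(z)) + 1)/2 = C1


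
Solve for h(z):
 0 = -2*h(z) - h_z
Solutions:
 h(z) = C1*exp(-2*z)


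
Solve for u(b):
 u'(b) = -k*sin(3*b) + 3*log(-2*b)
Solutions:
 u(b) = C1 + 3*b*log(-b) - 3*b + 3*b*log(2) + k*cos(3*b)/3


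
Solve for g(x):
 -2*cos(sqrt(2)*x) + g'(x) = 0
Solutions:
 g(x) = C1 + sqrt(2)*sin(sqrt(2)*x)


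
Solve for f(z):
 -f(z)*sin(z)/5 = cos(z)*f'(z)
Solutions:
 f(z) = C1*cos(z)^(1/5)


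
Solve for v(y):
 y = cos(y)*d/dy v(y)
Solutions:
 v(y) = C1 + Integral(y/cos(y), y)


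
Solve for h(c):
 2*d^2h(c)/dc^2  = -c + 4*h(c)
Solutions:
 h(c) = C1*exp(-sqrt(2)*c) + C2*exp(sqrt(2)*c) + c/4


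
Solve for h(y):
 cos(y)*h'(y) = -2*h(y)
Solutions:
 h(y) = C1*(sin(y) - 1)/(sin(y) + 1)


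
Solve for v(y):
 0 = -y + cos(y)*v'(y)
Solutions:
 v(y) = C1 + Integral(y/cos(y), y)


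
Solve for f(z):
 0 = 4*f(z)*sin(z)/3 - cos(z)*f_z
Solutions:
 f(z) = C1/cos(z)^(4/3)


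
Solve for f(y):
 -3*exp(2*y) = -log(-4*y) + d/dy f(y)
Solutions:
 f(y) = C1 + y*log(-y) + y*(-1 + 2*log(2)) - 3*exp(2*y)/2


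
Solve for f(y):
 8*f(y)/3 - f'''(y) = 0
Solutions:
 f(y) = C3*exp(2*3^(2/3)*y/3) + (C1*sin(3^(1/6)*y) + C2*cos(3^(1/6)*y))*exp(-3^(2/3)*y/3)


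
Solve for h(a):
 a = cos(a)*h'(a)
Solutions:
 h(a) = C1 + Integral(a/cos(a), a)


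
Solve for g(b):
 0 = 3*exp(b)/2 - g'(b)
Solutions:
 g(b) = C1 + 3*exp(b)/2


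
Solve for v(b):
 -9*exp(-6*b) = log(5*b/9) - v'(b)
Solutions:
 v(b) = C1 + b*log(b) + b*(-2*log(3) - 1 + log(5)) - 3*exp(-6*b)/2


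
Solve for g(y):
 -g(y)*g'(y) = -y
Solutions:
 g(y) = -sqrt(C1 + y^2)
 g(y) = sqrt(C1 + y^2)


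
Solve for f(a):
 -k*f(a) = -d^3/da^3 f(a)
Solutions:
 f(a) = C1*exp(a*k^(1/3)) + C2*exp(a*k^(1/3)*(-1 + sqrt(3)*I)/2) + C3*exp(-a*k^(1/3)*(1 + sqrt(3)*I)/2)


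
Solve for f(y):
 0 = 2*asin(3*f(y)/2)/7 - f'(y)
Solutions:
 Integral(1/asin(3*_y/2), (_y, f(y))) = C1 + 2*y/7


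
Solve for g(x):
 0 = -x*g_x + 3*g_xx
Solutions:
 g(x) = C1 + C2*erfi(sqrt(6)*x/6)


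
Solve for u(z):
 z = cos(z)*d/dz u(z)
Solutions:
 u(z) = C1 + Integral(z/cos(z), z)


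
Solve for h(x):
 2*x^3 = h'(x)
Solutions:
 h(x) = C1 + x^4/2


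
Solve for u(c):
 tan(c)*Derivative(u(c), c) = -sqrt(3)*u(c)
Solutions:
 u(c) = C1/sin(c)^(sqrt(3))


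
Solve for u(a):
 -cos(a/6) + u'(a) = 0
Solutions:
 u(a) = C1 + 6*sin(a/6)


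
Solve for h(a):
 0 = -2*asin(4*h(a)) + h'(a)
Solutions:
 Integral(1/asin(4*_y), (_y, h(a))) = C1 + 2*a


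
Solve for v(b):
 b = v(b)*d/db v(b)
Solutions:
 v(b) = -sqrt(C1 + b^2)
 v(b) = sqrt(C1 + b^2)


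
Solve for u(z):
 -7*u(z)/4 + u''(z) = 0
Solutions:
 u(z) = C1*exp(-sqrt(7)*z/2) + C2*exp(sqrt(7)*z/2)


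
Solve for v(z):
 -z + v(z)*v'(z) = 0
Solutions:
 v(z) = -sqrt(C1 + z^2)
 v(z) = sqrt(C1 + z^2)


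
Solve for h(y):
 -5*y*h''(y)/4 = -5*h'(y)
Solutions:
 h(y) = C1 + C2*y^5


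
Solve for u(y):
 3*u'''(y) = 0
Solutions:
 u(y) = C1 + C2*y + C3*y^2


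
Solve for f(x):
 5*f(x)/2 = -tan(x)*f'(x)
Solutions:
 f(x) = C1/sin(x)^(5/2)


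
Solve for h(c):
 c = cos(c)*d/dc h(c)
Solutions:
 h(c) = C1 + Integral(c/cos(c), c)


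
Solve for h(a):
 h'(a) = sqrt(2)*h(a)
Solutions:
 h(a) = C1*exp(sqrt(2)*a)


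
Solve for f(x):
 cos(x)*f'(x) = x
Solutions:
 f(x) = C1 + Integral(x/cos(x), x)


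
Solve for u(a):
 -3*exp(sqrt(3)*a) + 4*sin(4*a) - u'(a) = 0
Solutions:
 u(a) = C1 - sqrt(3)*exp(sqrt(3)*a) - cos(4*a)


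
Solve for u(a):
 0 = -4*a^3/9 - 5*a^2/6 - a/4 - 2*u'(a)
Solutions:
 u(a) = C1 - a^4/18 - 5*a^3/36 - a^2/16


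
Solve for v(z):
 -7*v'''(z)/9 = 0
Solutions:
 v(z) = C1 + C2*z + C3*z^2


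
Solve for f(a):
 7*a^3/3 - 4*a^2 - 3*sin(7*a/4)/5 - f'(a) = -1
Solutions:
 f(a) = C1 + 7*a^4/12 - 4*a^3/3 + a + 12*cos(7*a/4)/35


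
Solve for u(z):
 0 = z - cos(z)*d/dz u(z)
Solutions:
 u(z) = C1 + Integral(z/cos(z), z)


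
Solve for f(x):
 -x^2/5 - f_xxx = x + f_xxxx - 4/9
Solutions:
 f(x) = C1 + C2*x + C3*x^2 + C4*exp(-x) - x^5/300 - x^4/40 + 47*x^3/270


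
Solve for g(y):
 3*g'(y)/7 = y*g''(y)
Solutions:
 g(y) = C1 + C2*y^(10/7)


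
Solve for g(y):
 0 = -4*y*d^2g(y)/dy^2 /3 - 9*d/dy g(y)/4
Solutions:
 g(y) = C1 + C2/y^(11/16)


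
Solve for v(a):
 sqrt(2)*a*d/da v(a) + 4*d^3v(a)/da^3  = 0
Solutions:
 v(a) = C1 + Integral(C2*airyai(-sqrt(2)*a/2) + C3*airybi(-sqrt(2)*a/2), a)


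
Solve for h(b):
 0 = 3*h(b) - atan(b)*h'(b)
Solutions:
 h(b) = C1*exp(3*Integral(1/atan(b), b))


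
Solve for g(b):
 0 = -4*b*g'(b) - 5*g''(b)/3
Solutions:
 g(b) = C1 + C2*erf(sqrt(30)*b/5)


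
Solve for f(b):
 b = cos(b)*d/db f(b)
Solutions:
 f(b) = C1 + Integral(b/cos(b), b)


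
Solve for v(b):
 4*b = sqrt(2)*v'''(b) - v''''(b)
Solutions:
 v(b) = C1 + C2*b + C3*b^2 + C4*exp(sqrt(2)*b) + sqrt(2)*b^4/12 + b^3/3


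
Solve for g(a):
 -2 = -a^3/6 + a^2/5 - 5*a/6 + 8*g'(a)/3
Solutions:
 g(a) = C1 + a^4/64 - a^3/40 + 5*a^2/32 - 3*a/4


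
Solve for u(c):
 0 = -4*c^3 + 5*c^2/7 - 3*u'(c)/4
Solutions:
 u(c) = C1 - 4*c^4/3 + 20*c^3/63


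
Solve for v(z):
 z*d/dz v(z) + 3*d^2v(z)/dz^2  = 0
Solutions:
 v(z) = C1 + C2*erf(sqrt(6)*z/6)


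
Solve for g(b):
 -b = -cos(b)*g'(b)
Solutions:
 g(b) = C1 + Integral(b/cos(b), b)


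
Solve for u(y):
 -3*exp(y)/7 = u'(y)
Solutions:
 u(y) = C1 - 3*exp(y)/7


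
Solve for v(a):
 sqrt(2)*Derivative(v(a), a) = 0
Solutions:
 v(a) = C1


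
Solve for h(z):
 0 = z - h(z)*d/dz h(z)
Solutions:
 h(z) = -sqrt(C1 + z^2)
 h(z) = sqrt(C1 + z^2)


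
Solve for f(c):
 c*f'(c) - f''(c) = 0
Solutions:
 f(c) = C1 + C2*erfi(sqrt(2)*c/2)


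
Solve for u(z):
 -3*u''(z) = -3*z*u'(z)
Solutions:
 u(z) = C1 + C2*erfi(sqrt(2)*z/2)


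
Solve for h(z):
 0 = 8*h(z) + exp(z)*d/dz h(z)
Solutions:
 h(z) = C1*exp(8*exp(-z))


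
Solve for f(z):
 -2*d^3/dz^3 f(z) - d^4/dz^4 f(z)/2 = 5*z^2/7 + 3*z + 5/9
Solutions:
 f(z) = C1 + C2*z + C3*z^2 + C4*exp(-4*z) - z^5/168 - 37*z^4/672 + 53*z^3/6048


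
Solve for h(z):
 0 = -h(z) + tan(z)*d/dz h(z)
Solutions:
 h(z) = C1*sin(z)


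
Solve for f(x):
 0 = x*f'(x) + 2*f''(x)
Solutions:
 f(x) = C1 + C2*erf(x/2)


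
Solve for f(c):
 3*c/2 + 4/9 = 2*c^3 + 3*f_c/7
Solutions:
 f(c) = C1 - 7*c^4/6 + 7*c^2/4 + 28*c/27


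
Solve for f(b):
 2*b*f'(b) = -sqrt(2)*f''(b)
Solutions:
 f(b) = C1 + C2*erf(2^(3/4)*b/2)


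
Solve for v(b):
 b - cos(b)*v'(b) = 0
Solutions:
 v(b) = C1 + Integral(b/cos(b), b)


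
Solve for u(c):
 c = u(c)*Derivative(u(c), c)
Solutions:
 u(c) = -sqrt(C1 + c^2)
 u(c) = sqrt(C1 + c^2)


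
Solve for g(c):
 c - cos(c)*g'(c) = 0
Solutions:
 g(c) = C1 + Integral(c/cos(c), c)


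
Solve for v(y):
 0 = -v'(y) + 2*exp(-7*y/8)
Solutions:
 v(y) = C1 - 16*exp(-7*y/8)/7


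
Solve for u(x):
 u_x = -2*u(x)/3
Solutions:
 u(x) = C1*exp(-2*x/3)


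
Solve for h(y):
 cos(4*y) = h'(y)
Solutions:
 h(y) = C1 + sin(4*y)/4


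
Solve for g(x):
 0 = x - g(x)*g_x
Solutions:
 g(x) = -sqrt(C1 + x^2)
 g(x) = sqrt(C1 + x^2)


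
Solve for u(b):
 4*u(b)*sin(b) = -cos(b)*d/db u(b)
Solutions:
 u(b) = C1*cos(b)^4


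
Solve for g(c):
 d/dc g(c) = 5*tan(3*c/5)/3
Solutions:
 g(c) = C1 - 25*log(cos(3*c/5))/9


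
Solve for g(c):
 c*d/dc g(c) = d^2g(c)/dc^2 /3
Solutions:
 g(c) = C1 + C2*erfi(sqrt(6)*c/2)


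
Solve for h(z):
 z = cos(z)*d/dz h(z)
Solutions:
 h(z) = C1 + Integral(z/cos(z), z)


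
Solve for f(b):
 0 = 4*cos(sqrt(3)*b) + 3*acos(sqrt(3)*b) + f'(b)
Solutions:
 f(b) = C1 - 3*b*acos(sqrt(3)*b) + sqrt(3)*sqrt(1 - 3*b^2) - 4*sqrt(3)*sin(sqrt(3)*b)/3


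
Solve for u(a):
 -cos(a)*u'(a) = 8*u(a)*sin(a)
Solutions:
 u(a) = C1*cos(a)^8


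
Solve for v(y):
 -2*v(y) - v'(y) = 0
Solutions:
 v(y) = C1*exp(-2*y)


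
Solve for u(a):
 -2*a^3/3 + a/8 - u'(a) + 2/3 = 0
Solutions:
 u(a) = C1 - a^4/6 + a^2/16 + 2*a/3


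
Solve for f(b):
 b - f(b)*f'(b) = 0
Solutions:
 f(b) = -sqrt(C1 + b^2)
 f(b) = sqrt(C1 + b^2)


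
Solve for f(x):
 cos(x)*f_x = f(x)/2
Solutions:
 f(x) = C1*(sin(x) + 1)^(1/4)/(sin(x) - 1)^(1/4)


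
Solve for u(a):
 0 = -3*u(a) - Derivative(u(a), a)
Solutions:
 u(a) = C1*exp(-3*a)


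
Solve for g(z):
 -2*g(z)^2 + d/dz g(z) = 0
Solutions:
 g(z) = -1/(C1 + 2*z)


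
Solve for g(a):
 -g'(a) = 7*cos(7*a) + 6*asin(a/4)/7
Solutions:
 g(a) = C1 - 6*a*asin(a/4)/7 - 6*sqrt(16 - a^2)/7 - sin(7*a)


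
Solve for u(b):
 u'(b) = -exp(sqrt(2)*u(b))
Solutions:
 u(b) = sqrt(2)*(2*log(1/(C1 + b)) - log(2))/4


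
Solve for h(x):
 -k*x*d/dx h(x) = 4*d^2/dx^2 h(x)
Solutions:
 h(x) = Piecewise((-sqrt(2)*sqrt(pi)*C1*erf(sqrt(2)*sqrt(k)*x/4)/sqrt(k) - C2, (k > 0) | (k < 0)), (-C1*x - C2, True))


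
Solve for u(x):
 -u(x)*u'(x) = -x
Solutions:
 u(x) = -sqrt(C1 + x^2)
 u(x) = sqrt(C1 + x^2)


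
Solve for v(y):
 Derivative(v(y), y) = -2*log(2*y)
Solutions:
 v(y) = C1 - 2*y*log(y) - y*log(4) + 2*y


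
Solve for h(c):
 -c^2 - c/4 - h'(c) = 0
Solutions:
 h(c) = C1 - c^3/3 - c^2/8


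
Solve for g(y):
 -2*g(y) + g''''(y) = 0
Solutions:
 g(y) = C1*exp(-2^(1/4)*y) + C2*exp(2^(1/4)*y) + C3*sin(2^(1/4)*y) + C4*cos(2^(1/4)*y)


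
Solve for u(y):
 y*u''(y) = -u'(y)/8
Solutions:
 u(y) = C1 + C2*y^(7/8)


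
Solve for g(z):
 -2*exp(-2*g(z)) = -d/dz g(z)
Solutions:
 g(z) = log(-sqrt(C1 + 4*z))
 g(z) = log(C1 + 4*z)/2


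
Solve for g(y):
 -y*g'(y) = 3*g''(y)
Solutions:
 g(y) = C1 + C2*erf(sqrt(6)*y/6)


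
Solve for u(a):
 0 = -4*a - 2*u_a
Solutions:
 u(a) = C1 - a^2


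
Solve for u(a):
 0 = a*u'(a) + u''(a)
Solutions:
 u(a) = C1 + C2*erf(sqrt(2)*a/2)


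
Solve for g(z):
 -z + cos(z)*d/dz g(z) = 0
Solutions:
 g(z) = C1 + Integral(z/cos(z), z)


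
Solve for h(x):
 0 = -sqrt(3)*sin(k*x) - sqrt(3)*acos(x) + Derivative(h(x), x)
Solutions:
 h(x) = C1 + sqrt(3)*Piecewise((x*acos(x) - sqrt(1 - x^2) - cos(k*x)/k, Ne(k, 0)), (x*acos(x) - sqrt(1 - x^2), True))


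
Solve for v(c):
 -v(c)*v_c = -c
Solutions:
 v(c) = -sqrt(C1 + c^2)
 v(c) = sqrt(C1 + c^2)


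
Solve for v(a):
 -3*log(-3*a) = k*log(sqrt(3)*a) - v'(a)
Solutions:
 v(a) = C1 + a*(k + 3)*log(a) + a*(-k + k*log(3)/2 - 3 + 3*log(3) + 3*I*pi)


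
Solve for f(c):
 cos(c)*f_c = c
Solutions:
 f(c) = C1 + Integral(c/cos(c), c)


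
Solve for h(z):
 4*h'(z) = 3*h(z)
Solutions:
 h(z) = C1*exp(3*z/4)


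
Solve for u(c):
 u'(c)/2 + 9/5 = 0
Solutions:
 u(c) = C1 - 18*c/5


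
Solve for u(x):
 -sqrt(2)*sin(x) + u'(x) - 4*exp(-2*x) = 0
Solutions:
 u(x) = C1 - sqrt(2)*cos(x) - 2*exp(-2*x)


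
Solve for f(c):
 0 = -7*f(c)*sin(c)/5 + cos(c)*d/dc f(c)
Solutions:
 f(c) = C1/cos(c)^(7/5)


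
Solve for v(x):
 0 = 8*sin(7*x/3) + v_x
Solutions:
 v(x) = C1 + 24*cos(7*x/3)/7


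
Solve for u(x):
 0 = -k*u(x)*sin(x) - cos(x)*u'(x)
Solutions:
 u(x) = C1*exp(k*log(cos(x)))


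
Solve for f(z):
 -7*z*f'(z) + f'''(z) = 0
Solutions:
 f(z) = C1 + Integral(C2*airyai(7^(1/3)*z) + C3*airybi(7^(1/3)*z), z)


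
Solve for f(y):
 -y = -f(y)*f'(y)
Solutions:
 f(y) = -sqrt(C1 + y^2)
 f(y) = sqrt(C1 + y^2)


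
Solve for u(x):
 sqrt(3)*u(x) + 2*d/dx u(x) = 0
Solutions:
 u(x) = C1*exp(-sqrt(3)*x/2)


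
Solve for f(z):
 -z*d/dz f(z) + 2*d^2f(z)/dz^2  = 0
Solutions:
 f(z) = C1 + C2*erfi(z/2)


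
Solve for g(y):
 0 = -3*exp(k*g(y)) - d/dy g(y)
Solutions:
 g(y) = Piecewise((log(1/(C1*k + 3*k*y))/k, Ne(k, 0)), (nan, True))
 g(y) = Piecewise((C1 - 3*y, Eq(k, 0)), (nan, True))


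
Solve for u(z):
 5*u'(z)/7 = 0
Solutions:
 u(z) = C1


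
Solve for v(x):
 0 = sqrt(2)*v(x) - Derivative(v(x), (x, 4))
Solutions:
 v(x) = C1*exp(-2^(1/8)*x) + C2*exp(2^(1/8)*x) + C3*sin(2^(1/8)*x) + C4*cos(2^(1/8)*x)


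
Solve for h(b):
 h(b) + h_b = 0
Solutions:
 h(b) = C1*exp(-b)


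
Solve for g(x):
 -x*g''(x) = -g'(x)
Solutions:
 g(x) = C1 + C2*x^2


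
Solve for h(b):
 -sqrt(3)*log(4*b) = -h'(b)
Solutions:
 h(b) = C1 + sqrt(3)*b*log(b) - sqrt(3)*b + 2*sqrt(3)*b*log(2)


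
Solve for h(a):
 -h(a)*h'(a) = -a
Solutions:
 h(a) = -sqrt(C1 + a^2)
 h(a) = sqrt(C1 + a^2)


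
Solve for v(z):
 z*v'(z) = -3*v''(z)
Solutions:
 v(z) = C1 + C2*erf(sqrt(6)*z/6)


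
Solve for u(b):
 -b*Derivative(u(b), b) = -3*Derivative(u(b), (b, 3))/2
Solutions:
 u(b) = C1 + Integral(C2*airyai(2^(1/3)*3^(2/3)*b/3) + C3*airybi(2^(1/3)*3^(2/3)*b/3), b)


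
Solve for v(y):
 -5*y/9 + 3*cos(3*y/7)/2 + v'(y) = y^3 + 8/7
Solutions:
 v(y) = C1 + y^4/4 + 5*y^2/18 + 8*y/7 - 7*sin(3*y/7)/2


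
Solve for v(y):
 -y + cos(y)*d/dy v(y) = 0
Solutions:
 v(y) = C1 + Integral(y/cos(y), y)


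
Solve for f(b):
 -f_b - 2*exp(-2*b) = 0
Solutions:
 f(b) = C1 + exp(-2*b)


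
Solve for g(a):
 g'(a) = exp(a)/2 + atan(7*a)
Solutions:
 g(a) = C1 + a*atan(7*a) + exp(a)/2 - log(49*a^2 + 1)/14


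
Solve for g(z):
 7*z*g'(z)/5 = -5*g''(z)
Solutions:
 g(z) = C1 + C2*erf(sqrt(14)*z/10)


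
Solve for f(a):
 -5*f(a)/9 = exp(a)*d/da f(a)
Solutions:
 f(a) = C1*exp(5*exp(-a)/9)


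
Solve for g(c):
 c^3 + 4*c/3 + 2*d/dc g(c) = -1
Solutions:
 g(c) = C1 - c^4/8 - c^2/3 - c/2


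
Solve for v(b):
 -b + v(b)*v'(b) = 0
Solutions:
 v(b) = -sqrt(C1 + b^2)
 v(b) = sqrt(C1 + b^2)


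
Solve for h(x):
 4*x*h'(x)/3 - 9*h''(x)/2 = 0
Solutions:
 h(x) = C1 + C2*erfi(2*sqrt(3)*x/9)


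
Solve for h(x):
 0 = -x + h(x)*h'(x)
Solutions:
 h(x) = -sqrt(C1 + x^2)
 h(x) = sqrt(C1 + x^2)


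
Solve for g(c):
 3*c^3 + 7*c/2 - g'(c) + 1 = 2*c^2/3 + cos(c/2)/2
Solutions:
 g(c) = C1 + 3*c^4/4 - 2*c^3/9 + 7*c^2/4 + c - sin(c/2)


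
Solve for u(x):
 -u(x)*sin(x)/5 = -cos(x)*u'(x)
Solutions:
 u(x) = C1/cos(x)^(1/5)


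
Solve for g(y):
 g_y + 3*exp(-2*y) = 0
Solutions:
 g(y) = C1 + 3*exp(-2*y)/2


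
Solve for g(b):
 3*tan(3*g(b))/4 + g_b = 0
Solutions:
 g(b) = -asin(C1*exp(-9*b/4))/3 + pi/3
 g(b) = asin(C1*exp(-9*b/4))/3


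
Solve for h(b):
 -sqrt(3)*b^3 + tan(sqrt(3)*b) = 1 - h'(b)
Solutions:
 h(b) = C1 + sqrt(3)*b^4/4 + b + sqrt(3)*log(cos(sqrt(3)*b))/3


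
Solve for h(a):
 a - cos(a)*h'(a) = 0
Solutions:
 h(a) = C1 + Integral(a/cos(a), a)


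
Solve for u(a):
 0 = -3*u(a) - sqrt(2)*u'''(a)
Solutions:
 u(a) = C3*exp(-2^(5/6)*3^(1/3)*a/2) + (C1*sin(6^(5/6)*a/4) + C2*cos(6^(5/6)*a/4))*exp(2^(5/6)*3^(1/3)*a/4)


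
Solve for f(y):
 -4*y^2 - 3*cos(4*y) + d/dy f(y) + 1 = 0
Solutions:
 f(y) = C1 + 4*y^3/3 - y + 3*sin(4*y)/4


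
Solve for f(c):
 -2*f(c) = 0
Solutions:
 f(c) = 0


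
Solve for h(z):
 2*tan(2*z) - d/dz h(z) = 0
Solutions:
 h(z) = C1 - log(cos(2*z))


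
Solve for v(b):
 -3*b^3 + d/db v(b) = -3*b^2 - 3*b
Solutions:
 v(b) = C1 + 3*b^4/4 - b^3 - 3*b^2/2


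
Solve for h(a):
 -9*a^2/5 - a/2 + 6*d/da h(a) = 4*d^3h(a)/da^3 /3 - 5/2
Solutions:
 h(a) = C1 + C2*exp(-3*sqrt(2)*a/2) + C3*exp(3*sqrt(2)*a/2) + a^3/10 + a^2/24 - 17*a/60


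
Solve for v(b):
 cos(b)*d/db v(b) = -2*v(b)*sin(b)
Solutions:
 v(b) = C1*cos(b)^2


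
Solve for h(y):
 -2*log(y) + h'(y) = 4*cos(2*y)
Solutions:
 h(y) = C1 + 2*y*log(y) - 2*y + 2*sin(2*y)


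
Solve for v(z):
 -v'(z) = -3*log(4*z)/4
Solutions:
 v(z) = C1 + 3*z*log(z)/4 - 3*z/4 + 3*z*log(2)/2


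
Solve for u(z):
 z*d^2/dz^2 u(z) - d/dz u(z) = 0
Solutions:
 u(z) = C1 + C2*z^2


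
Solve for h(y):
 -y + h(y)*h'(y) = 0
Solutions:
 h(y) = -sqrt(C1 + y^2)
 h(y) = sqrt(C1 + y^2)


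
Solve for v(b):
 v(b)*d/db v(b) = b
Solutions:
 v(b) = -sqrt(C1 + b^2)
 v(b) = sqrt(C1 + b^2)


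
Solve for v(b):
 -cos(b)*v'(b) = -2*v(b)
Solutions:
 v(b) = C1*(sin(b) + 1)/(sin(b) - 1)


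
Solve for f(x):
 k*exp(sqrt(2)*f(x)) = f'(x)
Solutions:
 f(x) = sqrt(2)*(2*log(-1/(C1 + k*x)) - log(2))/4


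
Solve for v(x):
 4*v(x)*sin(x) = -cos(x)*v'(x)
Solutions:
 v(x) = C1*cos(x)^4


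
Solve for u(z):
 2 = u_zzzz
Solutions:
 u(z) = C1 + C2*z + C3*z^2 + C4*z^3 + z^4/12


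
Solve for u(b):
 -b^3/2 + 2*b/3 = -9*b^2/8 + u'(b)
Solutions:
 u(b) = C1 - b^4/8 + 3*b^3/8 + b^2/3


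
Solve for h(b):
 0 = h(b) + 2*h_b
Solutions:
 h(b) = C1*exp(-b/2)


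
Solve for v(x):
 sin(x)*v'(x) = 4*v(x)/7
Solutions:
 v(x) = C1*(cos(x) - 1)^(2/7)/(cos(x) + 1)^(2/7)


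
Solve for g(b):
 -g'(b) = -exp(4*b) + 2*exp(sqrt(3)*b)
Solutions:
 g(b) = C1 + exp(4*b)/4 - 2*sqrt(3)*exp(sqrt(3)*b)/3


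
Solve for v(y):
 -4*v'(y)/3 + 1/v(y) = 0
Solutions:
 v(y) = -sqrt(C1 + 6*y)/2
 v(y) = sqrt(C1 + 6*y)/2


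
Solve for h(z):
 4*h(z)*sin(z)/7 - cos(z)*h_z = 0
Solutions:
 h(z) = C1/cos(z)^(4/7)


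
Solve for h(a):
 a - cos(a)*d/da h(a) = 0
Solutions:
 h(a) = C1 + Integral(a/cos(a), a)


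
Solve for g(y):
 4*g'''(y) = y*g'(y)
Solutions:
 g(y) = C1 + Integral(C2*airyai(2^(1/3)*y/2) + C3*airybi(2^(1/3)*y/2), y)


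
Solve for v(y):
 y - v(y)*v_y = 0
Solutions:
 v(y) = -sqrt(C1 + y^2)
 v(y) = sqrt(C1 + y^2)


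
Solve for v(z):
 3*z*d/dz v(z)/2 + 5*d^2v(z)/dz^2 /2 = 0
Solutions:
 v(z) = C1 + C2*erf(sqrt(30)*z/10)


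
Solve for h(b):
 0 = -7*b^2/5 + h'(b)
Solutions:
 h(b) = C1 + 7*b^3/15


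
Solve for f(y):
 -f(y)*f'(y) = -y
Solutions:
 f(y) = -sqrt(C1 + y^2)
 f(y) = sqrt(C1 + y^2)


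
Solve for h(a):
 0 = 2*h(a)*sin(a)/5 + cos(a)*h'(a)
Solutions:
 h(a) = C1*cos(a)^(2/5)


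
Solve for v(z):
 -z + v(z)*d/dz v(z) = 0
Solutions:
 v(z) = -sqrt(C1 + z^2)
 v(z) = sqrt(C1 + z^2)


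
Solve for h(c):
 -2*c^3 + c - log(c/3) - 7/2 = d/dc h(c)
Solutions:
 h(c) = C1 - c^4/2 + c^2/2 - c*log(c) - 5*c/2 + c*log(3)


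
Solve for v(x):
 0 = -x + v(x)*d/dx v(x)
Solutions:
 v(x) = -sqrt(C1 + x^2)
 v(x) = sqrt(C1 + x^2)


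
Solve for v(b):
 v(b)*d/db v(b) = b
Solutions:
 v(b) = -sqrt(C1 + b^2)
 v(b) = sqrt(C1 + b^2)


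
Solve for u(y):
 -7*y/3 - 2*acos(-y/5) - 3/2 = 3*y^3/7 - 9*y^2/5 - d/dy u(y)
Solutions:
 u(y) = C1 + 3*y^4/28 - 3*y^3/5 + 7*y^2/6 + 2*y*acos(-y/5) + 3*y/2 + 2*sqrt(25 - y^2)


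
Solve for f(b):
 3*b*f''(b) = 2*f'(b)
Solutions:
 f(b) = C1 + C2*b^(5/3)


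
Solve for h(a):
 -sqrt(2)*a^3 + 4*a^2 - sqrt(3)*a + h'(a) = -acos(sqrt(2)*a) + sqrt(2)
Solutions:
 h(a) = C1 + sqrt(2)*a^4/4 - 4*a^3/3 + sqrt(3)*a^2/2 - a*acos(sqrt(2)*a) + sqrt(2)*a + sqrt(2)*sqrt(1 - 2*a^2)/2


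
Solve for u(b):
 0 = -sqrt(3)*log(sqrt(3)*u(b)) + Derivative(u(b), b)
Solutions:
 -2*sqrt(3)*Integral(1/(2*log(_y) + log(3)), (_y, u(b)))/3 = C1 - b


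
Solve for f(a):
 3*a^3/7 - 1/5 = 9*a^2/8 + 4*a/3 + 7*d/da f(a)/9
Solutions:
 f(a) = C1 + 27*a^4/196 - 27*a^3/56 - 6*a^2/7 - 9*a/35


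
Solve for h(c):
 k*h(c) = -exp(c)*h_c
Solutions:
 h(c) = C1*exp(k*exp(-c))


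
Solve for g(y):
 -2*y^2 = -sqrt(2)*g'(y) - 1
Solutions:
 g(y) = C1 + sqrt(2)*y^3/3 - sqrt(2)*y/2


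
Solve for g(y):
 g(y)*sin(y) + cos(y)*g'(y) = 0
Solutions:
 g(y) = C1*cos(y)


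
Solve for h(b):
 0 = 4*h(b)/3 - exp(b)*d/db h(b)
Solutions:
 h(b) = C1*exp(-4*exp(-b)/3)


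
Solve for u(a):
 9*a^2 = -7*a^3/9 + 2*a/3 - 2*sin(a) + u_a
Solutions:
 u(a) = C1 + 7*a^4/36 + 3*a^3 - a^2/3 - 2*cos(a)


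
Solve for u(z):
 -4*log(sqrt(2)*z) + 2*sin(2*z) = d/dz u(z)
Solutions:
 u(z) = C1 - 4*z*log(z) - 2*z*log(2) + 4*z - cos(2*z)


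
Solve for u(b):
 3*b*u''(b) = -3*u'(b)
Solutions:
 u(b) = C1 + C2*log(b)


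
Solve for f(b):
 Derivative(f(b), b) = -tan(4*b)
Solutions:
 f(b) = C1 + log(cos(4*b))/4


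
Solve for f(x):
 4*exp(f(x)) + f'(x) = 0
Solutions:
 f(x) = log(1/(C1 + 4*x))


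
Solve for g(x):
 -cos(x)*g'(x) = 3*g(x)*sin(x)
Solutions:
 g(x) = C1*cos(x)^3


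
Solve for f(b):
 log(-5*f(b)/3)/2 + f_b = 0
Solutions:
 2*Integral(1/(log(-_y) - log(3) + log(5)), (_y, f(b))) = C1 - b


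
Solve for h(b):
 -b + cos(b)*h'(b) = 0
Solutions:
 h(b) = C1 + Integral(b/cos(b), b)


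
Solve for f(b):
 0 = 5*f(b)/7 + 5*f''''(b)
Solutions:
 f(b) = (C1*sin(sqrt(2)*7^(3/4)*b/14) + C2*cos(sqrt(2)*7^(3/4)*b/14))*exp(-sqrt(2)*7^(3/4)*b/14) + (C3*sin(sqrt(2)*7^(3/4)*b/14) + C4*cos(sqrt(2)*7^(3/4)*b/14))*exp(sqrt(2)*7^(3/4)*b/14)


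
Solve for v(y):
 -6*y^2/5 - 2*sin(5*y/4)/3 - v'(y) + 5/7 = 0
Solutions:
 v(y) = C1 - 2*y^3/5 + 5*y/7 + 8*cos(5*y/4)/15


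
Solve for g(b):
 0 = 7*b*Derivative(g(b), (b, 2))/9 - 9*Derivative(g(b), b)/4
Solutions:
 g(b) = C1 + C2*b^(109/28)


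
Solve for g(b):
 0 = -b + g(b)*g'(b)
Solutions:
 g(b) = -sqrt(C1 + b^2)
 g(b) = sqrt(C1 + b^2)


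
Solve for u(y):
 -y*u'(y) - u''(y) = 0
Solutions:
 u(y) = C1 + C2*erf(sqrt(2)*y/2)


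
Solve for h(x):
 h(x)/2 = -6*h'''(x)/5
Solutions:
 h(x) = C3*exp(x*(-90^(1/3) + 3*10^(1/3)*3^(2/3))/24)*sin(10^(1/3)*3^(1/6)*x/4) + C4*exp(x*(-90^(1/3) + 3*10^(1/3)*3^(2/3))/24)*cos(10^(1/3)*3^(1/6)*x/4) + C5*exp(-x*(90^(1/3) + 3*10^(1/3)*3^(2/3))/24) + (C1*sin(10^(1/3)*3^(1/6)*x/4) + C2*cos(10^(1/3)*3^(1/6)*x/4))*exp(90^(1/3)*x/12)


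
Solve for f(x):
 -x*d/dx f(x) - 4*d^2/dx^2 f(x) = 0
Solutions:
 f(x) = C1 + C2*erf(sqrt(2)*x/4)


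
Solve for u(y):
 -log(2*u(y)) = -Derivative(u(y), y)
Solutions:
 -Integral(1/(log(_y) + log(2)), (_y, u(y))) = C1 - y


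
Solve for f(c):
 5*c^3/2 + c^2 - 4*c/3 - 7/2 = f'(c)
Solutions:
 f(c) = C1 + 5*c^4/8 + c^3/3 - 2*c^2/3 - 7*c/2


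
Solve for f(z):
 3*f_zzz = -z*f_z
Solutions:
 f(z) = C1 + Integral(C2*airyai(-3^(2/3)*z/3) + C3*airybi(-3^(2/3)*z/3), z)


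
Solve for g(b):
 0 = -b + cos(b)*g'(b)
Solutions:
 g(b) = C1 + Integral(b/cos(b), b)


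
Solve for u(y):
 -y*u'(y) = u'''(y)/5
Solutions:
 u(y) = C1 + Integral(C2*airyai(-5^(1/3)*y) + C3*airybi(-5^(1/3)*y), y)


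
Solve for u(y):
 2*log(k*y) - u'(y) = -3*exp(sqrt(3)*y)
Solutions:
 u(y) = C1 + 2*y*log(k*y) - 2*y + sqrt(3)*exp(sqrt(3)*y)


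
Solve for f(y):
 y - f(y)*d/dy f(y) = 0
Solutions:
 f(y) = -sqrt(C1 + y^2)
 f(y) = sqrt(C1 + y^2)


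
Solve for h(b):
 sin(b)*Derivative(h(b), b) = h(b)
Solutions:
 h(b) = C1*sqrt(cos(b) - 1)/sqrt(cos(b) + 1)


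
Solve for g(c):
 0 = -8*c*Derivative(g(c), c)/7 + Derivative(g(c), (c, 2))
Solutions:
 g(c) = C1 + C2*erfi(2*sqrt(7)*c/7)


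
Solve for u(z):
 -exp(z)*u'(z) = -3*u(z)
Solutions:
 u(z) = C1*exp(-3*exp(-z))


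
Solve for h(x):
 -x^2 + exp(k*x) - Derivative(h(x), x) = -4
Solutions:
 h(x) = C1 - x^3/3 + 4*x + exp(k*x)/k


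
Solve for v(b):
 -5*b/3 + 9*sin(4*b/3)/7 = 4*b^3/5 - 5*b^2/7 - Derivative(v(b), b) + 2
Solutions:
 v(b) = C1 + b^4/5 - 5*b^3/21 + 5*b^2/6 + 2*b + 27*cos(4*b/3)/28


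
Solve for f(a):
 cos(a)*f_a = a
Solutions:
 f(a) = C1 + Integral(a/cos(a), a)


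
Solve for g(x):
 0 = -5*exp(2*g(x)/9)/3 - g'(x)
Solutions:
 g(x) = 9*log(-sqrt(-1/(C1 - 5*x))) - 9*log(2) + 9*log(6)/2 + 9*log(3)
 g(x) = 9*log(-1/(C1 - 5*x))/2 - 9*log(2) + 9*log(6)/2 + 9*log(3)


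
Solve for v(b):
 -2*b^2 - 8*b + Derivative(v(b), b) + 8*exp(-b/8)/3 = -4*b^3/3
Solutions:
 v(b) = C1 - b^4/3 + 2*b^3/3 + 4*b^2 + 64*exp(-b/8)/3


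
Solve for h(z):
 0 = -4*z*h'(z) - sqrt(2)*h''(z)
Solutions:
 h(z) = C1 + C2*erf(2^(1/4)*z)


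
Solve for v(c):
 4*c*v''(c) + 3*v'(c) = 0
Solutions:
 v(c) = C1 + C2*c^(1/4)


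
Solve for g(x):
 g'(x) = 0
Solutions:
 g(x) = C1


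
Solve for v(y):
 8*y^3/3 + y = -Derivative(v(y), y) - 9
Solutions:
 v(y) = C1 - 2*y^4/3 - y^2/2 - 9*y


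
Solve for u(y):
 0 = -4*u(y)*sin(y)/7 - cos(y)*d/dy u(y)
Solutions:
 u(y) = C1*cos(y)^(4/7)


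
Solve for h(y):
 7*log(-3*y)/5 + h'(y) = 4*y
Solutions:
 h(y) = C1 + 2*y^2 - 7*y*log(-y)/5 + 7*y*(1 - log(3))/5


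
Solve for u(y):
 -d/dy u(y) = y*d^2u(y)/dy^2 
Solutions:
 u(y) = C1 + C2*log(y)


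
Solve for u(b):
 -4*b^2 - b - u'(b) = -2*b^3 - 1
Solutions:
 u(b) = C1 + b^4/2 - 4*b^3/3 - b^2/2 + b


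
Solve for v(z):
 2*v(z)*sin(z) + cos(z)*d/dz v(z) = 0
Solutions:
 v(z) = C1*cos(z)^2


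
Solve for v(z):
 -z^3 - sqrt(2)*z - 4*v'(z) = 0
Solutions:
 v(z) = C1 - z^4/16 - sqrt(2)*z^2/8


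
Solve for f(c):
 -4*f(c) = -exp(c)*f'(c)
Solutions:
 f(c) = C1*exp(-4*exp(-c))


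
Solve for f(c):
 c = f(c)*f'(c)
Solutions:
 f(c) = -sqrt(C1 + c^2)
 f(c) = sqrt(C1 + c^2)


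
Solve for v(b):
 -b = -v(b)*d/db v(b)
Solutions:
 v(b) = -sqrt(C1 + b^2)
 v(b) = sqrt(C1 + b^2)


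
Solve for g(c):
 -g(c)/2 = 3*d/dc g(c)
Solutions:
 g(c) = C1*exp(-c/6)


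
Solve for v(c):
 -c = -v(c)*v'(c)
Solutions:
 v(c) = -sqrt(C1 + c^2)
 v(c) = sqrt(C1 + c^2)


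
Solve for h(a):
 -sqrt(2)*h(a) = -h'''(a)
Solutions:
 h(a) = C3*exp(2^(1/6)*a) + (C1*sin(2^(1/6)*sqrt(3)*a/2) + C2*cos(2^(1/6)*sqrt(3)*a/2))*exp(-2^(1/6)*a/2)


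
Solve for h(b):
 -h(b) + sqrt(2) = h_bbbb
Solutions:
 h(b) = (C1*sin(sqrt(2)*b/2) + C2*cos(sqrt(2)*b/2))*exp(-sqrt(2)*b/2) + (C3*sin(sqrt(2)*b/2) + C4*cos(sqrt(2)*b/2))*exp(sqrt(2)*b/2) + sqrt(2)


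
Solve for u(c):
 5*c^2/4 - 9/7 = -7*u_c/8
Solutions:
 u(c) = C1 - 10*c^3/21 + 72*c/49


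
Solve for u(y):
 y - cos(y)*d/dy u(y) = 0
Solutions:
 u(y) = C1 + Integral(y/cos(y), y)


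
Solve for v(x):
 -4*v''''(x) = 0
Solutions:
 v(x) = C1 + C2*x + C3*x^2 + C4*x^3


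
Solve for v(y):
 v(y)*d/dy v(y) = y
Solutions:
 v(y) = -sqrt(C1 + y^2)
 v(y) = sqrt(C1 + y^2)


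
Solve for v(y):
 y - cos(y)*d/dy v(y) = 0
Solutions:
 v(y) = C1 + Integral(y/cos(y), y)


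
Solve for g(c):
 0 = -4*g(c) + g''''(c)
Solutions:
 g(c) = C1*exp(-sqrt(2)*c) + C2*exp(sqrt(2)*c) + C3*sin(sqrt(2)*c) + C4*cos(sqrt(2)*c)


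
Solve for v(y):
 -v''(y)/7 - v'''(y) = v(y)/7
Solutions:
 v(y) = C1*exp(y*(-4 + 2*2^(1/3)/(21*sqrt(3981) + 1325)^(1/3) + 2^(2/3)*(21*sqrt(3981) + 1325)^(1/3))/84)*sin(2^(1/3)*sqrt(3)*y*(-2^(1/3)*(21*sqrt(3981) + 1325)^(1/3) + 2/(21*sqrt(3981) + 1325)^(1/3))/84) + C2*exp(y*(-4 + 2*2^(1/3)/(21*sqrt(3981) + 1325)^(1/3) + 2^(2/3)*(21*sqrt(3981) + 1325)^(1/3))/84)*cos(2^(1/3)*sqrt(3)*y*(-2^(1/3)*(21*sqrt(3981) + 1325)^(1/3) + 2/(21*sqrt(3981) + 1325)^(1/3))/84) + C3*exp(-y*(2*2^(1/3)/(21*sqrt(3981) + 1325)^(1/3) + 2 + 2^(2/3)*(21*sqrt(3981) + 1325)^(1/3))/42)
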